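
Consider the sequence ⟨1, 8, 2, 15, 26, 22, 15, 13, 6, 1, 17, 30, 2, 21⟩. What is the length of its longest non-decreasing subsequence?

6

One longest non-decreasing subsequence is 1, 8, 15, 15, 17, 30 (positions 1,2,4,7,11,12), of length 6; no longer one exists.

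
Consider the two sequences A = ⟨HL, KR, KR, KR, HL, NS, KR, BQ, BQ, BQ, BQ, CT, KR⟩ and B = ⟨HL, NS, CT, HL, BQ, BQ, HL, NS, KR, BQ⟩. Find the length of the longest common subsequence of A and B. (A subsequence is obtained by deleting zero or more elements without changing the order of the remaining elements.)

5

Backtracking the LCS table gives one alignment: HL (A1,B4) → HL (A5,B7) → NS (A6,B8) → KR (A7,B9) → BQ (A11,B10).
So the longest common subsequence has length 5.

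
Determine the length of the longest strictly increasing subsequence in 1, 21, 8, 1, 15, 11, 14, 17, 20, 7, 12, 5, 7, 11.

Let dp[i] be the longest increasing subsequence ending at position i. Then dp = [1, 2, 2, 1, 3, 3, 4, 5, 6, 2, 4, 2, 3, 4].
The maximum is 6; one witness is 1, 8, 11, 14, 17, 20 at positions 1,3,6,7,8,9.

6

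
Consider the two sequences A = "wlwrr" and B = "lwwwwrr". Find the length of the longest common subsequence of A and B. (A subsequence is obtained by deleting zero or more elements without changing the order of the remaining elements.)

A longest common subsequence is wwrr (length 4); the LCS DP confirms no longer common subsequence exists.

4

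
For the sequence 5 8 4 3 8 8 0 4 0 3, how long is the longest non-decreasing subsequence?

4

One longest non-decreasing subsequence is 5, 8, 8, 8 (positions 1,2,5,6), of length 4; no longer one exists.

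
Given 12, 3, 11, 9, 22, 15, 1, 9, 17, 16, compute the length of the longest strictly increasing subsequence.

4

Let dp[i] be the longest increasing subsequence ending at position i. Then dp = [1, 1, 2, 2, 3, 3, 1, 2, 4, 4].
The maximum is 4; one witness is 3, 11, 15, 17 at positions 2,3,6,9.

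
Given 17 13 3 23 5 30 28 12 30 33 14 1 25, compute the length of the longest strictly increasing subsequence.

Scanning left to right, the best length ending at each element is: 17→1, 13→1, 3→1, 23→2, 5→2, 30→3, 28→3, 12→3, 30→4, 33→5, 14→4, 1→1, 25→5.
So the longest increasing subsequence has length 5, e.g. 17, 23, 28, 30, 33.

5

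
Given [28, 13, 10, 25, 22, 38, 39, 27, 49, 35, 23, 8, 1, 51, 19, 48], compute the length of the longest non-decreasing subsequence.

6

Scanning left to right, the best length ending at each element is: 28→1, 13→1, 10→1, 25→2, 22→2, 38→3, 39→4, 27→3, 49→5, 35→4, 23→3, 8→1, 1→1, 51→6, 19→2, 48→5.
So the longest non-decreasing subsequence has length 6, e.g. 13, 25, 38, 39, 49, 51.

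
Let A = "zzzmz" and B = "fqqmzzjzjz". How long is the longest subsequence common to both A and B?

4

A longest common subsequence is zzzz (length 4); the LCS DP confirms no longer common subsequence exists.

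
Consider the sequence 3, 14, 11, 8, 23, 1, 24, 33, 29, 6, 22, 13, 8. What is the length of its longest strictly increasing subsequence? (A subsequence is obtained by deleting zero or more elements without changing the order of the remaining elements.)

One longest increasing subsequence is 3, 14, 23, 24, 33 (positions 1,2,5,7,8), of length 5; no longer one exists.

5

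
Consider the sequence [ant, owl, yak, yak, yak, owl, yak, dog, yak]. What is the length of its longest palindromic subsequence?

5

Using dp[i][j] = 2 + dp[i+1][j−1] if the ends match, else max(dp[i+1][j], dp[i][j−1]):
dp[1][9] = 5. A witness is yak yak owl yak yak at positions 3,5,6,7,9.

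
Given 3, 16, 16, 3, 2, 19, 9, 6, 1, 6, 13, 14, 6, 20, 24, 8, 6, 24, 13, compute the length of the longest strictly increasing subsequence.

Let dp[i] be the longest increasing subsequence ending at position i. Then dp = [1, 2, 2, 1, 1, 3, 2, 2, 1, 2, 3, 4, 2, 5, 6, 3, 2, 6, 4].
The maximum is 6; one witness is 3, 9, 13, 14, 20, 24 at positions 1,7,11,12,14,15.

6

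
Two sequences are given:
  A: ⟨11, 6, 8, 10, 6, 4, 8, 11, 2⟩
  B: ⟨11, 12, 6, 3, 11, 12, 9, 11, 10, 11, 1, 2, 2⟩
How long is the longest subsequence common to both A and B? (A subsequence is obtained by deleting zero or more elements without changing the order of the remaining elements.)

5

A longest common subsequence is 11, 6, 10, 11, 2 (length 5); the LCS DP confirms no longer common subsequence exists.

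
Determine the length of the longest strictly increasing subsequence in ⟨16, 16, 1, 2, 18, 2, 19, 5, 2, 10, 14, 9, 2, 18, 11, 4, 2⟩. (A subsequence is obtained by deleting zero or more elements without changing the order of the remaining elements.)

Scanning left to right, the best length ending at each element is: 16→1, 16→1, 1→1, 2→2, 18→3, 2→2, 19→4, 5→3, 2→2, 10→4, 14→5, 9→4, 2→2, 18→6, 11→5, 4→3, 2→2.
So the longest increasing subsequence has length 6, e.g. 1, 2, 5, 10, 14, 18.

6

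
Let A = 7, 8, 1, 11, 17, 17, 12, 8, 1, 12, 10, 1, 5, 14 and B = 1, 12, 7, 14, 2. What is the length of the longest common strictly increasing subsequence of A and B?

A longest common strictly increasing subsequence is 1, 12, 14 (length 3); it appears in order in both A and B, and no longer such subsequence exists.

3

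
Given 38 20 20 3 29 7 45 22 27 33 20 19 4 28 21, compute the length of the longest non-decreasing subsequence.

One longest non-decreasing subsequence is 20, 20, 22, 27, 33 (positions 2,3,8,9,10), of length 5; no longer one exists.

5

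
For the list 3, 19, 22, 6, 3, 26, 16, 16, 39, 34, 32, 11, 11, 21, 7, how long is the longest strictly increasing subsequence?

5

One longest increasing subsequence is 3, 19, 22, 26, 39 (positions 1,2,3,6,9), of length 5; no longer one exists.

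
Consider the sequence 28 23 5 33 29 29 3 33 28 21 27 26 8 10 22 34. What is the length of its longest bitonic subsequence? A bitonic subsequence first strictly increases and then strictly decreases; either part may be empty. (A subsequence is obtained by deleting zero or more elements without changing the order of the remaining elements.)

One longest bitonic subsequence is 28, 33, 29, 28, 27, 26, 22 (positions 1,4,6,9,11,12,15): it rises to 33 then falls. Length 7 is optimal.

7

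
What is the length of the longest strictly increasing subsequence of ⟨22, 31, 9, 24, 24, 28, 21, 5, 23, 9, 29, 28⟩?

Scanning left to right, the best length ending at each element is: 22→1, 31→2, 9→1, 24→2, 24→2, 28→3, 21→2, 5→1, 23→3, 9→2, 29→4, 28→4.
So the longest increasing subsequence has length 4, e.g. 22, 24, 28, 29.

4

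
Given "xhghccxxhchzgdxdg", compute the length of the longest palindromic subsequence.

One longest palindromic subsequence is xghcxxchgx (positions 1,3,4,5,7,8,10,11,13,15); it reads the same forward and backward, and the interval DP gives dp[1][17] = 10.

10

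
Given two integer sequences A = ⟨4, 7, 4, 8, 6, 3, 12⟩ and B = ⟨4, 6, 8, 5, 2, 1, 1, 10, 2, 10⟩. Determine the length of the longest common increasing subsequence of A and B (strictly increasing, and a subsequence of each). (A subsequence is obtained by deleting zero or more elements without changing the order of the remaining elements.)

2

A longest common strictly increasing subsequence is 4, 6 (length 2); it appears in order in both A and B, and no longer such subsequence exists.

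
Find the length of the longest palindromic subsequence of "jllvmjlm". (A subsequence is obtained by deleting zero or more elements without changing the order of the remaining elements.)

4

One longest palindromic subsequence is jllj (positions 1,2,3,6); it reads the same forward and backward, and the interval DP gives dp[1][8] = 4.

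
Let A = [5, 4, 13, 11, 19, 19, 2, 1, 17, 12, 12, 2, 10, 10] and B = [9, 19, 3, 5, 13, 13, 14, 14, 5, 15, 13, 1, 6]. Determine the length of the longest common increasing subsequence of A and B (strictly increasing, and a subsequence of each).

A longest common strictly increasing subsequence is 5, 13 (length 2); it appears in order in both A and B, and no longer such subsequence exists.

2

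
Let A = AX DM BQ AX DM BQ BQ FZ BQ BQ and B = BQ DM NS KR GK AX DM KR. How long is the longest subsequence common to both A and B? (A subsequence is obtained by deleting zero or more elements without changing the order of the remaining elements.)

Backtracking the LCS table gives one alignment: DM (A2,B2) → AX (A4,B6) → DM (A5,B7).
So the longest common subsequence has length 3.

3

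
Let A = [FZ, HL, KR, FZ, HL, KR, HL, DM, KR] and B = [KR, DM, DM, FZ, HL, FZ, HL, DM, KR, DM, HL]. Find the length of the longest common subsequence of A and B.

Backtracking the LCS table gives one alignment: FZ (A1,B4) → HL (A2,B5) → FZ (A4,B6) → HL (A5,B7) → KR (A6,B9) → HL (A7,B11).
So the longest common subsequence has length 6.

6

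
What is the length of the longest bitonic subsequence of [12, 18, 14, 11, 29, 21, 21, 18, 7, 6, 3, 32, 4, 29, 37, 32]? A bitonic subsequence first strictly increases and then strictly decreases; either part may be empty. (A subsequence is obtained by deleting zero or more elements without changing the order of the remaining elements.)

8

One longest bitonic subsequence is 12, 18, 29, 21, 18, 7, 6, 4 (positions 1,2,5,7,8,9,10,13): it rises to 29 then falls. Length 8 is optimal.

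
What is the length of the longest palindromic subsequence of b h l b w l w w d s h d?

One longest palindromic subsequence is hwwwh (positions 2,5,7,8,11); it reads the same forward and backward, and the interval DP gives dp[1][12] = 5.

5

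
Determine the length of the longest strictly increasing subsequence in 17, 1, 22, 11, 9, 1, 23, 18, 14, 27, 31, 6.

One longest increasing subsequence is 17, 22, 23, 27, 31 (positions 1,3,7,10,11), of length 5; no longer one exists.

5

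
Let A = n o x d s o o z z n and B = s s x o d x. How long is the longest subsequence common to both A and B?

2

Backtracking the LCS table gives one alignment: o (A2,B4) → x (A3,B6).
So the longest common subsequence has length 2.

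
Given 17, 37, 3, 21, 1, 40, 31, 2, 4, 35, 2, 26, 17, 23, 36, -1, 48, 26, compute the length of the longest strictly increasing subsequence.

Scanning left to right, the best length ending at each element is: 17→1, 37→2, 3→1, 21→2, 1→1, 40→3, 31→3, 2→2, 4→3, 35→4, 2→2, 26→4, 17→4, 23→5, 36→6, -1→1, 48→7, 26→6.
So the longest increasing subsequence has length 7, e.g. 1, 2, 4, 17, 23, 36, 48.

7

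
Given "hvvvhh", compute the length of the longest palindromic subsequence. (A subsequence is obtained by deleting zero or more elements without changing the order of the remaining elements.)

One longest palindromic subsequence is hvvvh (positions 1,2,3,4,6); it reads the same forward and backward, and the interval DP gives dp[1][6] = 5.

5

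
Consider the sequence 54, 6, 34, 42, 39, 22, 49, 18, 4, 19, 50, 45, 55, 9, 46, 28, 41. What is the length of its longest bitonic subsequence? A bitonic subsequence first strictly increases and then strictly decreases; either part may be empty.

One longest bitonic subsequence is 6, 34, 42, 49, 50, 55, 46, 41 (positions 2,3,4,7,11,13,15,17): it rises to 55 then falls. Length 8 is optimal.

8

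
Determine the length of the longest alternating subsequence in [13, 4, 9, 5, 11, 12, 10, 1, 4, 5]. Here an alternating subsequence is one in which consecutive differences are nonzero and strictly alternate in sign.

7

Track the best alternating length ending on an up-step vs a down-step at each position: up/down = 1/1, 1/2, 3/2, 3/4, 5/2, 5/2, 5/6, 1/6, 7/6, 7/6.
The maximum over both is 7; one such subsequence is 13, 4, 9, 5, 11, 1, 4.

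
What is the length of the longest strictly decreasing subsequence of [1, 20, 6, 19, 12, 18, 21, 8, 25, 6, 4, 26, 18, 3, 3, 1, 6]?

8

One longest decreasing subsequence is 20, 19, 12, 8, 6, 4, 3, 1 (positions 2,4,5,8,10,11,14,16), of length 8; no longer one exists.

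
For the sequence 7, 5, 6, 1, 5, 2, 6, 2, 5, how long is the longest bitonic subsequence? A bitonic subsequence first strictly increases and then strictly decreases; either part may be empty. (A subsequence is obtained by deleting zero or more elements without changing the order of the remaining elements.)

One longest bitonic subsequence is 7, 6, 5, 2 (positions 1,3,5,8): it rises to 7 then falls. Length 4 is optimal.

4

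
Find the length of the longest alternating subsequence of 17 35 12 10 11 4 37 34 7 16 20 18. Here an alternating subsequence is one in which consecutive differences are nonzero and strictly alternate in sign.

A longest alternating subsequence is 17, 35, 10, 11, 4, 37, 7, 20, 18 (positions 1,2,4,5,6,7,9,11,12); its 8 consecutive differences strictly alternate in sign, and length 9 is optimal.

9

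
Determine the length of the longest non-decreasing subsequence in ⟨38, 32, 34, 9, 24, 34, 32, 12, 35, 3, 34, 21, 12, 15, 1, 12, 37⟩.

One longest non-decreasing subsequence is 32, 34, 34, 35, 37 (positions 2,3,6,9,17), of length 5; no longer one exists.

5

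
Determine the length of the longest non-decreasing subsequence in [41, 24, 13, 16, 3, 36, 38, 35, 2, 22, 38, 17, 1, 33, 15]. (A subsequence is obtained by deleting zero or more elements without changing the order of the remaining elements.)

Let dp[i] be the longest non-decreasing subsequence ending at position i. Then dp = [1, 1, 1, 2, 1, 3, 4, 3, 1, 3, 5, 3, 1, 4, 2].
The maximum is 5; one witness is 13, 16, 36, 38, 38 at positions 3,4,6,7,11.

5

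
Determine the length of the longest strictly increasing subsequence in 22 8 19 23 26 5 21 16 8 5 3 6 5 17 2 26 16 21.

Let dp[i] be the longest increasing subsequence ending at position i. Then dp = [1, 1, 2, 3, 4, 1, 3, 2, 2, 1, 1, 2, 2, 3, 1, 4, 3, 4].
The maximum is 4; one witness is 8, 19, 23, 26 at positions 2,3,4,5.

4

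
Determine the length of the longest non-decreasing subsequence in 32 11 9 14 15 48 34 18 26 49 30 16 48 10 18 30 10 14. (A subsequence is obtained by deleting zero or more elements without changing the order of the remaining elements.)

7

One longest non-decreasing subsequence is 11, 14, 15, 18, 26, 30, 48 (positions 2,4,5,8,9,11,13), of length 7; no longer one exists.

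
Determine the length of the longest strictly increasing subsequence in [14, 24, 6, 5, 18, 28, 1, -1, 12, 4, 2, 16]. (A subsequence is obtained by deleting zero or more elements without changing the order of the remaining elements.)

Let dp[i] be the longest increasing subsequence ending at position i. Then dp = [1, 2, 1, 1, 2, 3, 1, 1, 2, 2, 2, 3].
The maximum is 3; one witness is 14, 24, 28 at positions 1,2,6.

3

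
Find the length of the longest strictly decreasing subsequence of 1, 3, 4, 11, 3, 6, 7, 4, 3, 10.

4

Let dp[i] be the longest decreasing subsequence ending at position i. Then dp = [1, 1, 1, 1, 2, 2, 2, 3, 4, 2].
The maximum is 4; one witness is 11, 6, 4, 3 at positions 4,6,8,9.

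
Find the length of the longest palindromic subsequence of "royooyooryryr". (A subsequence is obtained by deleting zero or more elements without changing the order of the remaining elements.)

9

One longest palindromic subsequence is ryooyooyr (positions 1,3,4,5,6,7,8,12,13); it reads the same forward and backward, and the interval DP gives dp[1][13] = 9.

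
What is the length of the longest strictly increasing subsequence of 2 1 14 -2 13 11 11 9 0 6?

3

One longest increasing subsequence is -2, 0, 6 (positions 4,9,10), of length 3; no longer one exists.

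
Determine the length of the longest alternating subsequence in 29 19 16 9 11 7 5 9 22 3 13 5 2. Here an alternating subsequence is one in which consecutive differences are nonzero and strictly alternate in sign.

Track the best alternating length ending on an up-step vs a down-step at each position: up/down = 1/1, 1/2, 1/2, 1/2, 3/2, 1/4, 1/4, 5/4, 5/2, 1/6, 7/6, 7/8, 1/8.
The maximum over both is 8; one such subsequence is 29, 9, 11, 7, 9, 3, 13, 5.

8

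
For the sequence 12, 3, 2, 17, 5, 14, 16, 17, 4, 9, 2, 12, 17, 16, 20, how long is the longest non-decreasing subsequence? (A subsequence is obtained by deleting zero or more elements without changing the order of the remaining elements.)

One longest non-decreasing subsequence is 3, 5, 14, 16, 17, 17, 20 (positions 2,5,6,7,8,13,15), of length 7; no longer one exists.

7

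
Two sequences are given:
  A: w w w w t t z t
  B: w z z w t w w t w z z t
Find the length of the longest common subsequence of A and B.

Backtracking the LCS table gives one alignment: w (A1,B1) → w (A2,B4) → w (A3,B6) → w (A4,B7) → t (A5,B8) → z (A7,B11) → t (A8,B12).
So the longest common subsequence has length 7.

7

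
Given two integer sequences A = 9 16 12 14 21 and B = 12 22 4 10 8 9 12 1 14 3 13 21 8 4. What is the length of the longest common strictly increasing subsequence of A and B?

A longest common strictly increasing subsequence is 9, 12, 14, 21 (length 4); it appears in order in both A and B, and no longer such subsequence exists.

4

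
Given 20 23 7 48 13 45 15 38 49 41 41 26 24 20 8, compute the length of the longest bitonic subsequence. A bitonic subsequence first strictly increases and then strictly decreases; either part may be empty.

10

Let inc[i] be the LIS ending at i and dec[i] the longest strictly decreasing subsequence starting at i. inc = [1, 2, 1, 3, 2, 3, 3, 4, 5, 5, 5, 4, 4, 4, 2], dec = [3, 3, 1, 7, 2, 6, 2, 5, 6, 5, 5, 4, 3, 2, 1].
max_i inc[i]+dec[i]−1 = 10, with one witness 7, 13, 15, 38, 49, 41, 26, 24, 20, 8.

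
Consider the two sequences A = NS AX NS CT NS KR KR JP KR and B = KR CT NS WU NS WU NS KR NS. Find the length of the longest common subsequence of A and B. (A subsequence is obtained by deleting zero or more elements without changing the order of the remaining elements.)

4

Backtracking the LCS table gives one alignment: NS (A1,B3) → NS (A3,B5) → NS (A5,B7) → KR (A6,B8).
So the longest common subsequence has length 4.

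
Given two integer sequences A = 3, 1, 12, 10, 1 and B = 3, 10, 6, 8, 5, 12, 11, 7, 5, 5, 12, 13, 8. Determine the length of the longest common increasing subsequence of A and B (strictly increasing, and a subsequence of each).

2

A longest common strictly increasing subsequence is 3, 10 (length 2); it appears in order in both A and B, and no longer such subsequence exists.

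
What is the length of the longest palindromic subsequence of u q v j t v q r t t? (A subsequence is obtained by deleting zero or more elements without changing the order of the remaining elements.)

Using dp[i][j] = 2 + dp[i+1][j−1] if the ends match, else max(dp[i+1][j], dp[i][j−1]):
dp[1][10] = 5. A witness is qvtvq at positions 2,3,5,6,7.

5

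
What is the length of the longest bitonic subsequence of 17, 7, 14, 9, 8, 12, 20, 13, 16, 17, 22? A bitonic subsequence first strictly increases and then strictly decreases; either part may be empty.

Let inc[i] be the LIS ending at i and dec[i] the longest strictly decreasing subsequence starting at i. inc = [1, 1, 2, 2, 2, 3, 4, 4, 5, 6, 7], dec = [4, 1, 3, 2, 1, 1, 2, 1, 1, 1, 1].
max_i inc[i]+dec[i]−1 = 7, with one witness 7, 9, 12, 13, 16, 17, 22.

7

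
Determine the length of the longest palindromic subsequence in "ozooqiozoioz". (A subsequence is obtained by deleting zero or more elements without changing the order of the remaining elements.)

Using dp[i][j] = 2 + dp[i+1][j−1] if the ends match, else max(dp[i+1][j], dp[i][j−1]):
dp[1][12] = 9. A witness is zoiozoioz at positions 2,3,6,7,8,9,10,11,12.

9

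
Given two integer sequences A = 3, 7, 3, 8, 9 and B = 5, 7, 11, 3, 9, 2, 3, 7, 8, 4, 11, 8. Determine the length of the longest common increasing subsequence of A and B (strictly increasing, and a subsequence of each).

3

For each value that appears in both, track the longest common increasing run ending there.
The best achievable length is 3; one witness is 3, 7, 8 (A-positions 1,2,4, B-positions 4,8,9).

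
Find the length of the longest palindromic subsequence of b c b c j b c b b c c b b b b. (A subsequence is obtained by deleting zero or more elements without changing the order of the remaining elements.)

One longest palindromic subsequence is bbbbccbbbb (positions 1,3,6,8,10,11,12,13,14,15); it reads the same forward and backward, and the interval DP gives dp[1][15] = 10.

10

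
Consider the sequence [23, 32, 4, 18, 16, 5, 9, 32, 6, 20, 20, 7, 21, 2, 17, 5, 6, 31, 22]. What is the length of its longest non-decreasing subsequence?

7

Let dp[i] be the longest non-decreasing subsequence ending at position i. Then dp = [1, 2, 1, 2, 2, 2, 3, 4, 3, 4, 5, 4, 6, 1, 5, 3, 4, 7, 7].
The maximum is 7; one witness is 4, 5, 9, 20, 20, 21, 31 at positions 3,6,7,10,11,13,18.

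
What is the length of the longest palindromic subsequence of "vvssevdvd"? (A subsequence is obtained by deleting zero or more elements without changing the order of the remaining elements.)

6

One longest palindromic subsequence is vvssvv (positions 1,2,3,4,6,8); it reads the same forward and backward, and the interval DP gives dp[1][9] = 6.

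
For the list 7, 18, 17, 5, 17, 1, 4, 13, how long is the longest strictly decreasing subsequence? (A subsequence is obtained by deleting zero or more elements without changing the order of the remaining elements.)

4

Let dp[i] be the longest decreasing subsequence ending at position i. Then dp = [1, 1, 2, 3, 2, 4, 4, 3].
The maximum is 4; one witness is 18, 17, 5, 1 at positions 2,3,4,6.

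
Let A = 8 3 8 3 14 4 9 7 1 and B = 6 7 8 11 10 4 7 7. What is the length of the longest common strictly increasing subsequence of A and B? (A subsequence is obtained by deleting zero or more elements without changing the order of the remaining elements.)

2

For each value that appears in both, track the longest common increasing run ending there.
The best achievable length is 2; one witness is 4, 7 (A-positions 6,8, B-positions 6,7).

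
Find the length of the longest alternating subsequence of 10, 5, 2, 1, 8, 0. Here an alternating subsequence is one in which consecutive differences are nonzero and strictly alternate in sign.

4

Track the best alternating length ending on an up-step vs a down-step at each position: up/down = 1/1, 1/2, 1/2, 1/2, 3/2, 1/4.
The maximum over both is 4; one such subsequence is 10, 5, 8, 0.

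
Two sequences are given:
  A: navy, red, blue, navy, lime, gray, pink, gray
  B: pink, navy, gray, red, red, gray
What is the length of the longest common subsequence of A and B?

A longest common subsequence is navy, red, gray (length 3); the LCS DP confirms no longer common subsequence exists.

3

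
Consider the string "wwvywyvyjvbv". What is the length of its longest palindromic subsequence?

5

Using dp[i][j] = 2 + dp[i+1][j−1] if the ends match, else max(dp[i+1][j], dp[i][j−1]):
dp[1][12] = 5. A witness is vvjvv at positions 3,7,9,10,12.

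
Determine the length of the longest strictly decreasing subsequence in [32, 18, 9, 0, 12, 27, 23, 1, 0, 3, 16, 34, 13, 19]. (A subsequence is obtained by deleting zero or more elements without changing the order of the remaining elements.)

5

One longest decreasing subsequence is 32, 18, 9, 1, 0 (positions 1,2,3,8,9), of length 5; no longer one exists.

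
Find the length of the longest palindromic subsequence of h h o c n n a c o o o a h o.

Using dp[i][j] = 2 + dp[i+1][j−1] if the ends match, else max(dp[i+1][j], dp[i][j−1]):
dp[1][14] = 8. A witness is hocnncoh at positions 2,3,4,5,6,8,11,13.

8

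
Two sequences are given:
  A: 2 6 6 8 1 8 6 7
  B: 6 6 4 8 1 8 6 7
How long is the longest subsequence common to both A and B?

A longest common subsequence is 6, 6, 8, 1, 8, 6, 7 (length 7); the LCS DP confirms no longer common subsequence exists.

7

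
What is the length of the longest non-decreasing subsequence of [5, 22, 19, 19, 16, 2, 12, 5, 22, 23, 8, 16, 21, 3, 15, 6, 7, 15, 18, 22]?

Let dp[i] be the longest non-decreasing subsequence ending at position i. Then dp = [1, 2, 2, 3, 2, 1, 2, 2, 4, 5, 3, 4, 5, 2, 4, 3, 4, 5, 6, 7].
The maximum is 7; one witness is 5, 5, 8, 15, 15, 18, 22 at positions 1,8,11,15,18,19,20.

7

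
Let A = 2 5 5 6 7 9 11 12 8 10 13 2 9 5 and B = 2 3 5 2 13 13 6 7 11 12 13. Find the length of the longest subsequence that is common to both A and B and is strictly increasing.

A longest common strictly increasing subsequence is 2, 5, 6, 7, 11, 12, 13 (length 7); it appears in order in both A and B, and no longer such subsequence exists.

7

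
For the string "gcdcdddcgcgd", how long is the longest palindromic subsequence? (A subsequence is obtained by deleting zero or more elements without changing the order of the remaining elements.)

One longest palindromic subsequence is gccdddccg (positions 1,2,4,5,6,7,8,10,11); it reads the same forward and backward, and the interval DP gives dp[1][12] = 9.

9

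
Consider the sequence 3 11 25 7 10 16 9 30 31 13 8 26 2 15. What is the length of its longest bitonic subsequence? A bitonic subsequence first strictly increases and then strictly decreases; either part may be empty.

9

One longest bitonic subsequence is 3, 7, 10, 16, 30, 31, 13, 8, 2 (positions 1,4,5,6,8,9,10,11,13): it rises to 31 then falls. Length 9 is optimal.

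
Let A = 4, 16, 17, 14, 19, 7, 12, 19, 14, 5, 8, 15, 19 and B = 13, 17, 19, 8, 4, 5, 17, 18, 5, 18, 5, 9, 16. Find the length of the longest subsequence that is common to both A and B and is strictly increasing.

For each value that appears in both, track the longest common increasing run ending there.
The best achievable length is 2; one witness is 17, 19 (A-positions 3,5, B-positions 2,3).

2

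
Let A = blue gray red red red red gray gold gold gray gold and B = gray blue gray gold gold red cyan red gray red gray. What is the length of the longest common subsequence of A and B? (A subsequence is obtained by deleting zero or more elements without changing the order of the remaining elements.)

6

A longest common subsequence is blue, gray, red, red, red, gray (length 6); the LCS DP confirms no longer common subsequence exists.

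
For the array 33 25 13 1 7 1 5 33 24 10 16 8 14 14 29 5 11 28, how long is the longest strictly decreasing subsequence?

6

Let dp[i] be the longest decreasing subsequence ending at position i. Then dp = [1, 2, 3, 4, 4, 5, 5, 1, 3, 4, 4, 5, 5, 5, 2, 6, 6, 3].
The maximum is 6; one witness is 33, 25, 13, 10, 8, 5 at positions 1,2,3,10,12,16.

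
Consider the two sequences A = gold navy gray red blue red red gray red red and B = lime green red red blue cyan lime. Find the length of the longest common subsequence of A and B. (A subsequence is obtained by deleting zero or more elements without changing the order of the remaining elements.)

Backtracking the LCS table gives one alignment: red (A4,B4) → blue (A5,B5).
So the longest common subsequence has length 2.

2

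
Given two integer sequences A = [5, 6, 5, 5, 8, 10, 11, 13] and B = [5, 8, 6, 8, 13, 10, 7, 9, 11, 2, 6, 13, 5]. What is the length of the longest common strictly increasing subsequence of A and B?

6

A longest common strictly increasing subsequence is 5, 6, 8, 10, 11, 13 (length 6); it appears in order in both A and B, and no longer such subsequence exists.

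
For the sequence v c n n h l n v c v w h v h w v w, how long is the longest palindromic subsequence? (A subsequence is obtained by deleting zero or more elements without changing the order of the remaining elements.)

One longest palindromic subsequence is vwhvhwv (positions 10,11,12,13,14,15,16); it reads the same forward and backward, and the interval DP gives dp[1][17] = 7.

7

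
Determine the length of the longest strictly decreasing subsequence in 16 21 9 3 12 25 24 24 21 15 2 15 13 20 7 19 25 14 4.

One longest decreasing subsequence is 25, 24, 21, 15, 13, 7, 4 (positions 6,7,9,10,13,15,19), of length 7; no longer one exists.

7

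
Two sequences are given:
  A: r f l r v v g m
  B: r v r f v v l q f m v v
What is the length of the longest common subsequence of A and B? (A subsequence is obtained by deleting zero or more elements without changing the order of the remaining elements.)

5

A longest common subsequence is rflvv (length 5); the LCS DP confirms no longer common subsequence exists.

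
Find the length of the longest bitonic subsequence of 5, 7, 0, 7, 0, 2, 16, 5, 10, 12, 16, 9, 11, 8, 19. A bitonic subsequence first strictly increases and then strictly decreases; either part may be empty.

One longest bitonic subsequence is 0, 2, 5, 10, 12, 16, 11, 8 (positions 3,6,8,9,10,11,13,14): it rises to 16 then falls. Length 8 is optimal.

8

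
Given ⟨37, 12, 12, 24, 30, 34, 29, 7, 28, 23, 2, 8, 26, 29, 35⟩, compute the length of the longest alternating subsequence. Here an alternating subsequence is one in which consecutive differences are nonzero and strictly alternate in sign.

7

Track the best alternating length ending on an up-step vs a down-step at each position: up/down = 1/1, 1/2, 1/2, 3/2, 3/2, 3/2, 3/4, 1/4, 5/4, 5/6, 1/6, 7/6, 7/6, 7/4, 7/2.
The maximum over both is 7; one such subsequence is 37, 12, 24, 7, 28, 2, 8.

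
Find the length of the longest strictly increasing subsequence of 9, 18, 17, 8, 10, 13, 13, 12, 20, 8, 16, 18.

5

Scanning left to right, the best length ending at each element is: 9→1, 18→2, 17→2, 8→1, 10→2, 13→3, 13→3, 12→3, 20→4, 8→1, 16→4, 18→5.
So the longest increasing subsequence has length 5, e.g. 9, 10, 13, 16, 18.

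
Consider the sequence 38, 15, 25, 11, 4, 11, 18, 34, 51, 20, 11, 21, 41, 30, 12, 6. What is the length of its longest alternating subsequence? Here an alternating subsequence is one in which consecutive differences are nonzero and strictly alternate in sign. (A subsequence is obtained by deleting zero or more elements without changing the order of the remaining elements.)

8

A longest alternating subsequence is 38, 15, 25, 11, 34, 20, 41, 30 (positions 1,2,3,4,8,10,13,14); its 7 consecutive differences strictly alternate in sign, and length 8 is optimal.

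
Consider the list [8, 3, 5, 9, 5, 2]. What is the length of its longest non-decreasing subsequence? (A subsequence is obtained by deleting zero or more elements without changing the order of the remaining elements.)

Let dp[i] be the longest non-decreasing subsequence ending at position i. Then dp = [1, 1, 2, 3, 3, 1].
The maximum is 3; one witness is 3, 5, 9 at positions 2,3,4.

3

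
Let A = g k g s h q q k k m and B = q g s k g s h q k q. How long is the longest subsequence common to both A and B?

7

Backtracking the LCS table gives one alignment: g (A1,B2) → k (A2,B4) → g (A3,B5) → s (A4,B6) → h (A5,B7) → q (A6,B8) → q (A7,B10).
So the longest common subsequence has length 7.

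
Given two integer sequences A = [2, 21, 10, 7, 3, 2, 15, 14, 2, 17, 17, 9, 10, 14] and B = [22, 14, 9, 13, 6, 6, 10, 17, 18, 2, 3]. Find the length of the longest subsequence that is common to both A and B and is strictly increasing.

A longest common strictly increasing subsequence is 9, 10 (length 2); it appears in order in both A and B, and no longer such subsequence exists.

2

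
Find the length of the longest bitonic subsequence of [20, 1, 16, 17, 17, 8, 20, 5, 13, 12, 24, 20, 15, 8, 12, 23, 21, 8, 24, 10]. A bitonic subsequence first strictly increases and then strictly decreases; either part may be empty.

9

One longest bitonic subsequence is 1, 16, 17, 20, 24, 20, 15, 12, 10 (positions 2,3,4,7,11,12,13,15,20): it rises to 24 then falls. Length 9 is optimal.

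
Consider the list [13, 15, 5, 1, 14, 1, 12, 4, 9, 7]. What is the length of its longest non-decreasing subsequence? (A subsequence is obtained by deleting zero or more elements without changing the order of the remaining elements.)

4

Let dp[i] be the longest non-decreasing subsequence ending at position i. Then dp = [1, 2, 1, 1, 2, 2, 3, 3, 4, 4].
The maximum is 4; one witness is 1, 1, 4, 9 at positions 4,6,8,9.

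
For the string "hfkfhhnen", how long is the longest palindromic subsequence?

One longest palindromic subsequence is hfkfh (positions 1,2,3,4,6); it reads the same forward and backward, and the interval DP gives dp[1][9] = 5.

5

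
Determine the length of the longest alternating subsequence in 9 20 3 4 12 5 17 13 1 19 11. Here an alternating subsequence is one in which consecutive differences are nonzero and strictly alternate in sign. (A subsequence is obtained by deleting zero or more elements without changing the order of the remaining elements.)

Track the best alternating length ending on an up-step vs a down-step at each position: up/down = 1/1, 2/1, 1/3, 4/3, 4/3, 4/5, 6/3, 6/7, 1/7, 8/3, 8/9.
The maximum over both is 9; one such subsequence is 9, 20, 3, 12, 5, 17, 13, 19, 11.

9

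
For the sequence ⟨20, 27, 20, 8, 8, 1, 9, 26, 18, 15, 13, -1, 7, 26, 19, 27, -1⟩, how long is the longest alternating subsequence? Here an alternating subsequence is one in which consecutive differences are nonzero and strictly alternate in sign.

Track the best alternating length ending on an up-step vs a down-step at each position: up/down = 1/1, 2/1, 1/3, 1/3, 1/3, 1/3, 4/3, 4/3, 4/5, 4/5, 4/5, 1/5, 6/5, 6/3, 6/7, 8/1, 1/9.
The maximum over both is 9; one such subsequence is 20, 27, 20, 26, 18, 26, 19, 27, -1.

9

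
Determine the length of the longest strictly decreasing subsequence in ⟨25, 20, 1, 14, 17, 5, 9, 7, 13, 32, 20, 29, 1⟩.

Let dp[i] be the longest decreasing subsequence ending at position i. Then dp = [1, 2, 3, 3, 3, 4, 4, 5, 4, 1, 2, 2, 6].
The maximum is 6; one witness is 25, 20, 14, 9, 7, 1 at positions 1,2,4,7,8,13.

6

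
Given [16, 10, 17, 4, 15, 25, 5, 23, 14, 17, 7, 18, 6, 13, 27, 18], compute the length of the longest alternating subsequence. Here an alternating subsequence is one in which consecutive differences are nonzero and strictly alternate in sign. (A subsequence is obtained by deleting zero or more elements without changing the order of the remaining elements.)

A longest alternating subsequence is 16, 10, 17, 4, 15, 5, 23, 14, 17, 7, 18, 6, 27, 18 (positions 1,2,3,4,5,7,8,9,10,11,12,13,15,16); its 13 consecutive differences strictly alternate in sign, and length 14 is optimal.

14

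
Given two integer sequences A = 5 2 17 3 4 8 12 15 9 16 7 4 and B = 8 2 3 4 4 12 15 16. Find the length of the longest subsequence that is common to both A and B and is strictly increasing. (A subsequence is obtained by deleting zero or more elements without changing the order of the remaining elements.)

A longest common strictly increasing subsequence is 2, 3, 4, 12, 15, 16 (length 6); it appears in order in both A and B, and no longer such subsequence exists.

6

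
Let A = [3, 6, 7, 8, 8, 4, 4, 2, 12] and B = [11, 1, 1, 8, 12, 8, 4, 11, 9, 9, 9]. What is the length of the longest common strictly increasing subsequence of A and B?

For each value that appears in both, track the longest common increasing run ending there.
The best achievable length is 2; one witness is 8, 12 (A-positions 4,9, B-positions 4,5).

2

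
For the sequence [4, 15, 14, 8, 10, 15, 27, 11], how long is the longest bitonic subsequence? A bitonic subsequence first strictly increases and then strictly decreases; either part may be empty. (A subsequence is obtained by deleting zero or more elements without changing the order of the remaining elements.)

One longest bitonic subsequence is 4, 8, 10, 15, 27, 11 (positions 1,4,5,6,7,8): it rises to 27 then falls. Length 6 is optimal.

6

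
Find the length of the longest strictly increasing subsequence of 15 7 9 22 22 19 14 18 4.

One longest increasing subsequence is 7, 9, 14, 18 (positions 2,3,7,8), of length 4; no longer one exists.

4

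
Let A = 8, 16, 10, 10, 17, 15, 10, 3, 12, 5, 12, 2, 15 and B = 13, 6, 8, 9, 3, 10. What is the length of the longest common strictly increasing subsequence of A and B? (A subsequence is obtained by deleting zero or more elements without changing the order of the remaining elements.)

2

For each value that appears in both, track the longest common increasing run ending there.
The best achievable length is 2; one witness is 8, 10 (A-positions 1,3, B-positions 3,6).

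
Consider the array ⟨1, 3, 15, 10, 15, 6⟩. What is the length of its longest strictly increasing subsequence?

4

Scanning left to right, the best length ending at each element is: 1→1, 3→2, 15→3, 10→3, 15→4, 6→3.
So the longest increasing subsequence has length 4, e.g. 1, 3, 10, 15.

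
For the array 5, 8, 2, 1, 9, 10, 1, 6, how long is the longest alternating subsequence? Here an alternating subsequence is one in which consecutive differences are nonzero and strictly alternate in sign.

Track the best alternating length ending on an up-step vs a down-step at each position: up/down = 1/1, 2/1, 1/3, 1/3, 4/1, 4/1, 1/5, 6/5.
The maximum over both is 6; one such subsequence is 5, 8, 2, 9, 1, 6.

6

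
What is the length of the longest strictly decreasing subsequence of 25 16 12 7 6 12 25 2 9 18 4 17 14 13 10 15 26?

One longest decreasing subsequence is 25, 16, 12, 7, 6, 2 (positions 1,2,3,4,5,8), of length 6; no longer one exists.

6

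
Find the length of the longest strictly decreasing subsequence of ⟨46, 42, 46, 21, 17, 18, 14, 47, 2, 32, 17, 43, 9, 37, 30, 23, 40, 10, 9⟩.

7

Scanning left to right, the best length ending at each element is: 46→1, 42→2, 46→1, 21→3, 17→4, 18→4, 14→5, 47→1, 2→6, 32→3, 17→5, 43→2, 9→6, 37→3, 30→4, 23→5, 40→3, 10→6, 9→7.
So the longest decreasing subsequence has length 7, e.g. 46, 42, 21, 17, 14, 10, 9.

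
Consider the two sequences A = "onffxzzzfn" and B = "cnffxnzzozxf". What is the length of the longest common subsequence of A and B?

Backtracking the LCS table gives one alignment: n (A2,B2) → f (A3,B3) → f (A4,B4) → x (A5,B5) → z (A6,B7) → z (A7,B8) → z (A8,B10) → f (A9,B12).
So the longest common subsequence has length 8.

8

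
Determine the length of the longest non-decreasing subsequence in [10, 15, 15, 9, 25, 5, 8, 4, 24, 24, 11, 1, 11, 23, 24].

Let dp[i] be the longest non-decreasing subsequence ending at position i. Then dp = [1, 2, 3, 1, 4, 1, 2, 1, 4, 5, 3, 1, 4, 5, 6].
The maximum is 6; one witness is 10, 15, 15, 24, 24, 24 at positions 1,2,3,9,10,15.

6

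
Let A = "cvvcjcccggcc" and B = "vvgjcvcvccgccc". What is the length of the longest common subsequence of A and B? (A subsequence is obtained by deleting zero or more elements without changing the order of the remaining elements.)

9

Backtracking the LCS table gives one alignment: v (A2,B1) → v (A3,B2) → c (A4,B5) → c (A6,B7) → c (A7,B9) → c (A8,B10) → g (A9,B11) → c (A11,B13) → c (A12,B14).
So the longest common subsequence has length 9.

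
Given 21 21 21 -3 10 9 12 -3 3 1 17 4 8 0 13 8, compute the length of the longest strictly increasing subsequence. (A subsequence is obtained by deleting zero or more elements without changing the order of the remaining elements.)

One longest increasing subsequence is -3, 3, 4, 8, 13 (positions 4,9,12,13,15), of length 5; no longer one exists.

5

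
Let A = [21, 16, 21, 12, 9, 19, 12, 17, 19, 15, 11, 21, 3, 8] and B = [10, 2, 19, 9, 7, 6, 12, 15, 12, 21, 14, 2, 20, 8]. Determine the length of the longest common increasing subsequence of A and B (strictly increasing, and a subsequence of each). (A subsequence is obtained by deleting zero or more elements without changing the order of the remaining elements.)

For each value that appears in both, track the longest common increasing run ending there.
The best achievable length is 4; one witness is 9, 12, 15, 21 (A-positions 5,7,10,12, B-positions 4,7,8,10).

4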